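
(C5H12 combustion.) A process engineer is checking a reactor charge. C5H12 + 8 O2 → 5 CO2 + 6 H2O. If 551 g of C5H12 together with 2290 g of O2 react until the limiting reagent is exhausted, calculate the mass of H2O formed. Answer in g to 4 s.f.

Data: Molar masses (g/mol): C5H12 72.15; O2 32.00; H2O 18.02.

825.7 g

n(C5H12) = 551.0 / 72.15 = 7.637 mol
n(O2) = 2290 / 32.00 = 71.56 mol
n/ν for C5H12 = 7.637/1 = 7.637
n/ν for O2 = 71.56/8 = 8.945
Smallest n/ν is C5H12 → limiting reagent.
n(H2O) = (6/1) × 7.637 = 45.82 mol
mass = 45.82 × 18.02 = 825.7 g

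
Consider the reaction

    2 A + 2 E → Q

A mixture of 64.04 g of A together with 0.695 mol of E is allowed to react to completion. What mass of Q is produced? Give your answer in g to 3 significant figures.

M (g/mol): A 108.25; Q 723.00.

n(A) = 64.04 / 108.25 = 0.5916 mol
n(E) = 0.6950 mol
n/ν for A = 0.5916/2 = 0.2958
n/ν for E = 0.6950/2 = 0.3475
Smallest n/ν is A → limiting reagent.
n(Q) = (1/2) × 0.5916 = 0.2958 mol
mass = 0.2958 × 723.00 = 213.9 g

214 g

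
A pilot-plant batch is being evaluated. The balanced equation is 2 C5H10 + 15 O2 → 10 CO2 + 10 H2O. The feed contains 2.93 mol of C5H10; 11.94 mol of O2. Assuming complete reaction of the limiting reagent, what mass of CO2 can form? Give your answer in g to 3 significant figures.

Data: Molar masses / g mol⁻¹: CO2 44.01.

350 g

n(C5H10) = 2.930 mol
n(O2) = 11.94 mol
n/ν for C5H10 = 2.930/2 = 1.465
n/ν for O2 = 11.94/15 = 0.7960
Smallest n/ν is O2 → limiting reagent.
n(CO2) = (10/15) × 11.94 = 7.960 mol
mass = 7.960 × 44.01 = 350.3 g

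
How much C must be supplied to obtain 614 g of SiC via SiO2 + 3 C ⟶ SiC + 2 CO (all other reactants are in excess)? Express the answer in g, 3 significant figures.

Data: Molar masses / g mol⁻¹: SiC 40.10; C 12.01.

552 g

n(SiC) = 614 / 40.10 = 15.31 mol
n(C) = (3/1) × 15.31 = 45.93 mol
mass = 45.93 × 12.01 = 551.6 g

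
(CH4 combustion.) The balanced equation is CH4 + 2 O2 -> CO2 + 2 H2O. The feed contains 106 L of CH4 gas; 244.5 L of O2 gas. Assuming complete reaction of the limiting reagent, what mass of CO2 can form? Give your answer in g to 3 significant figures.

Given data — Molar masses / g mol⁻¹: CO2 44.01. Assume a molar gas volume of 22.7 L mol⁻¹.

n(CH4) = 106.0 / 22.7 = 4.670 mol
n(O2) = 244.5 / 22.7 = 10.77 mol
n/ν for CH4 = 4.670/1 = 4.670
n/ν for O2 = 10.77/2 = 5.385
Smallest n/ν is CH4 → limiting reagent.
n(CO2) = (1/1) × 4.670 = 4.670 mol
mass = 4.670 × 44.01 = 205.5 g

206 g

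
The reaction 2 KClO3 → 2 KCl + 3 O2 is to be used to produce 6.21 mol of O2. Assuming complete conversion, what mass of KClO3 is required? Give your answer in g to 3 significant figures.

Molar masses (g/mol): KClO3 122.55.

507 g

n(O2) = 6.210 mol
n(KClO3) = (2/3) × 6.210 = 4.140 mol
mass = 4.140 × 122.55 = 507.4 g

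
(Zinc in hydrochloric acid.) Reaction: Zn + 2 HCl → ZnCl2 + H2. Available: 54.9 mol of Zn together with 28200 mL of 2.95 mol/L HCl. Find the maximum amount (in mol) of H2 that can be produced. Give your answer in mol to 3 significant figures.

n(Zn) = 54.90 mol
n(HCl) = 2.95 × 28200/1000 = 83.19 mol
n/ν → Zn: 54.90, HCl: 41.60; HCl is limiting.
n(H2) = (1/2) × 83.19 = 41.60 mol

41.6 mol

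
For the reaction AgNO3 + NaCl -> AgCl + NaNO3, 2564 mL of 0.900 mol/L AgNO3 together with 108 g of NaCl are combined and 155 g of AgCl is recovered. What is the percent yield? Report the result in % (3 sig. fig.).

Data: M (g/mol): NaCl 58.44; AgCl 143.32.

n(AgNO3) = 0.900 × 2564/1000 = 2.308 mol
n(NaCl) = 108.0 / 58.44 = 1.848 mol
n/ν → AgNO3: 2.308, NaCl: 1.848; NaCl is limiting.
theoretical n(AgCl) = (1/1) × 1.848 = 1.848 mol → 264.9 g
% yield = 155 / 264.9 × 100 = 58.51 %

58.5 %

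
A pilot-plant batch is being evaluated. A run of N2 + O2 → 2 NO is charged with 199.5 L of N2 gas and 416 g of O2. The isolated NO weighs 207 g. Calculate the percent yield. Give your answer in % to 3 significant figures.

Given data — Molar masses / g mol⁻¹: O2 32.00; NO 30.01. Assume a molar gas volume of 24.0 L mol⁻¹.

41.5 %

n(N2) = 199.5 / 24.0 = 8.313 mol
n(O2) = 416.0 / 32.00 = 13.00 mol
n/ν → N2: 8.313, O2: 13.00; N2 is limiting.
theoretical n(NO) = (2/1) × 8.313 = 16.63 mol → 499.1 g
% yield = 207 / 499.1 × 100 = 41.47 %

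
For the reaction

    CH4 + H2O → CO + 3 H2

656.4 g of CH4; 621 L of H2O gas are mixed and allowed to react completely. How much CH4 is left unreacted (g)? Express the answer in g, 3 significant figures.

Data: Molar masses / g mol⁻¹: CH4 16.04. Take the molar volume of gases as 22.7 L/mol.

n(CH4) = 656.4 / 16.04 = 40.92 mol
n(H2O) = 621.0 / 22.7 = 27.36 mol
n/ν → CH4: 40.92, H2O: 27.36; H2O is limiting.
CH4 consumed = (1/1) × 27.36 = 27.36 mol
CH4 remaining = 40.92 − 27.36 = 13.56 mol
mass = 13.56 × 16.04 = 217.5 g

218 g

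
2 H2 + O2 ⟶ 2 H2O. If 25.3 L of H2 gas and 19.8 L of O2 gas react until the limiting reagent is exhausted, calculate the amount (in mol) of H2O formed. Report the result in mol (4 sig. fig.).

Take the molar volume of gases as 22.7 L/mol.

n(H2) = 25.30 / 22.7 = 1.115 mol
n(O2) = 19.80 / 22.7 = 0.8722 mol
n/ν for H2 = 1.115/2 = 0.5575
n/ν for O2 = 0.8722/1 = 0.8722
Smallest n/ν is H2 → limiting reagent.
n(H2O) = (2/2) × 1.115 = 1.115 mol

1.115 mol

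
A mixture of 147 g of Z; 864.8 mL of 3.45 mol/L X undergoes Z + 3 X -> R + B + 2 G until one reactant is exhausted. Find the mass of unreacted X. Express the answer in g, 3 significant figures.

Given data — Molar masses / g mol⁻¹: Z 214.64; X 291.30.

271 g

n(Z) = 147.0 / 214.64 = 0.6849 mol
n(X) = 3.45 × 864.8/1000 = 2.984 mol
n/ν → Z: 0.6849, X: 0.9947; Z is limiting.
X consumed = (3/1) × 0.6849 = 2.055 mol
X remaining = 2.984 − 2.055 = 0.9290 mol
mass = 0.9290 × 291.30 = 270.6 g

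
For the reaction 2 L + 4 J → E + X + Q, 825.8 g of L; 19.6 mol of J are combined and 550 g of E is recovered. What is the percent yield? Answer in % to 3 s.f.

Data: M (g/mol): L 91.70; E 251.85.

48.5 %

n(L) = 825.8 / 91.70 = 9.005 mol
n(J) = 19.60 mol
n/ν for L = 9.005/2 = 4.503
n/ν for J = 19.60/4 = 4.900
Smallest n/ν is L → limiting reagent.
theoretical n(E) = (1/2) × 9.005 = 4.503 mol → 1134 g
% yield = 550 / 1134 × 100 = 48.50 %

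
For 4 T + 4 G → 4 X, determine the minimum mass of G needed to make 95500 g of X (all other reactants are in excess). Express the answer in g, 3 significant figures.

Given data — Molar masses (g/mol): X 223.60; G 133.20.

56900 g

n(X) = 95500 / 223.60 = 427.1 mol
n(G) = (4/4) × 427.1 = 427.1 mol
mass = 427.1 × 133.20 = 56890 g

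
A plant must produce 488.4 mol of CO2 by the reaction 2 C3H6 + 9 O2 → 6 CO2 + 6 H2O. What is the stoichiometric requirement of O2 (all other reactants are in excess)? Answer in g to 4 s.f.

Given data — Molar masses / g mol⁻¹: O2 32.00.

23440 g

n(CO2) = 488.4 mol
n(O2) = (9/6) × 488.4 = 732.6 mol
mass = 732.6 × 32.00 = 23440 g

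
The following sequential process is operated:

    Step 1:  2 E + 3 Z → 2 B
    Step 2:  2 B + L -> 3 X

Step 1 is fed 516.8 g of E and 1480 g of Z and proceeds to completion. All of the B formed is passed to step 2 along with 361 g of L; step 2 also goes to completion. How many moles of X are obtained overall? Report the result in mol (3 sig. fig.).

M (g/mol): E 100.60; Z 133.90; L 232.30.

Step 1:
n(E) = 516.8 / 100.60 = 5.137 mol
n(Z) = 1480 / 133.90 = 11.05 mol
n/ν → E: 2.569, Z: 3.683; E is limiting.
n(B) produced = (2/2) × 5.137 = 5.137 mol
Step 2:
n(B) available = 5.137 mol
n(L) = 361.0 / 232.30 = 1.554 mol
n/ν → B: 2.569, L: 1.554; L is limiting.
n(X) = (3/1) × 1.554 = 4.662 mol

4.66 mol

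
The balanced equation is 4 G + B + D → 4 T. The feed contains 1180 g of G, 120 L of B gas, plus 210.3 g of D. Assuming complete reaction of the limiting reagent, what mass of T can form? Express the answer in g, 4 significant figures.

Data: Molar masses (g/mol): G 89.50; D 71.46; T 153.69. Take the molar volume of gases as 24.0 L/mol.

n(G) = 1180 / 89.50 = 13.18 mol
n(B) = 120.0 / 24.0 = 5.000 mol
n(D) = 210.3 / 71.46 = 2.943 mol
n/ν → G: 3.295, B: 5.000, D: 2.943; D is limiting.
n(T) = (4/1) × 2.943 = 11.77 mol
mass = 11.77 × 153.69 = 1809 g

1809 g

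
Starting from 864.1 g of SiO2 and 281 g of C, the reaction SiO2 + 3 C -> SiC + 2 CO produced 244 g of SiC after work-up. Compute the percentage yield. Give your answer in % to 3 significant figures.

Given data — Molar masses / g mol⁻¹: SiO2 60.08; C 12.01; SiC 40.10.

78.0 %

n(SiO2) = 864.1 / 60.08 = 14.38 mol
n(C) = 281.0 / 12.01 = 23.40 mol
n/ν → SiO2: 14.38, C: 7.800; C is limiting.
theoretical n(SiC) = (1/3) × 23.40 = 7.800 mol → 312.8 g
% yield = 244 / 312.8 × 100 = 78.01 %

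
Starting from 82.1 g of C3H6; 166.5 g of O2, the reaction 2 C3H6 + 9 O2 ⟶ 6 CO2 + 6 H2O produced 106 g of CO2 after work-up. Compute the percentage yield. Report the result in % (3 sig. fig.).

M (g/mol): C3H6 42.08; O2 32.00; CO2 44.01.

n(C3H6) = 82.10 / 42.08 = 1.951 mol
n(O2) = 166.5 / 32.00 = 5.203 mol
n/ν for C3H6 = 1.951/2 = 0.9755
n/ν for O2 = 5.203/9 = 0.5781
Smallest n/ν is O2 → limiting reagent.
theoretical n(CO2) = (6/9) × 5.203 = 3.469 mol → 152.7 g
% yield = 106 / 152.7 × 100 = 69.42 %

69.4 %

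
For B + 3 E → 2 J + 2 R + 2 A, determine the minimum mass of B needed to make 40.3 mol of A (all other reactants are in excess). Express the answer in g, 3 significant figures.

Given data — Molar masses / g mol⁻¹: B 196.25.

n(A) = 40.30 mol
n(B) = (1/2) × 40.30 = 20.15 mol
mass = 20.15 × 196.25 = 3954 g

3950 g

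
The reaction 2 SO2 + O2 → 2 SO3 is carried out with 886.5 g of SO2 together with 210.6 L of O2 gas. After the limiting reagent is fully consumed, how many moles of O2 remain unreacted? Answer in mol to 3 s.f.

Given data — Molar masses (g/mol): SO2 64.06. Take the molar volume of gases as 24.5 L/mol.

n(SO2) = 886.5 / 64.06 = 13.84 mol
n(O2) = 210.6 / 24.5 = 8.596 mol
n/ν for SO2 = 13.84/2 = 6.920
n/ν for O2 = 8.596/1 = 8.596
Smallest n/ν is SO2 → limiting reagent.
O2 consumed = (1/2) × 13.84 = 6.920 mol
O2 remaining = 8.596 − 6.920 = 1.676 mol

1.68 mol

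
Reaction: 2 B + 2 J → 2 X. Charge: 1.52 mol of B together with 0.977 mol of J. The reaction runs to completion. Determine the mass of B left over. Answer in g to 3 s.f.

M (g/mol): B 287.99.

n(B) = 1.520 mol
n(J) = 0.9770 mol
n/ν → B: 0.7600, J: 0.4885; J is limiting.
B consumed = (2/2) × 0.9770 = 0.9770 mol
B remaining = 1.520 − 0.9770 = 0.5430 mol
mass = 0.5430 × 287.99 = 156.4 g

156 g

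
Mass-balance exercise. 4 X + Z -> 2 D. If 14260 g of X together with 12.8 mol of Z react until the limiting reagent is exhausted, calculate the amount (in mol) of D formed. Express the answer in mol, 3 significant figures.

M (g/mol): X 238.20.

n(X) = 14260 / 238.20 = 59.87 mol
n(Z) = 12.80 mol
n/ν → X: 14.97, Z: 12.80; Z is limiting.
n(D) = (2/1) × 12.80 = 25.60 mol

25.6 mol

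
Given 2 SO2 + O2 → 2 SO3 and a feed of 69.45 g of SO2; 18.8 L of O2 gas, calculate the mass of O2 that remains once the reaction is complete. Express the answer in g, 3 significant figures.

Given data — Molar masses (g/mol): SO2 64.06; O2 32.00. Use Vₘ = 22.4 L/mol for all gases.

9.51 g

n(SO2) = 69.45 / 64.06 = 1.084 mol
n(O2) = 18.80 / 22.4 = 0.8393 mol
n/ν for SO2 = 1.084/2 = 0.5420
n/ν for O2 = 0.8393/1 = 0.8393
Smallest n/ν is SO2 → limiting reagent.
O2 consumed = (1/2) × 1.084 = 0.5420 mol
O2 remaining = 0.8393 − 0.5420 = 0.2973 mol
mass = 0.2973 × 32.00 = 9.514 g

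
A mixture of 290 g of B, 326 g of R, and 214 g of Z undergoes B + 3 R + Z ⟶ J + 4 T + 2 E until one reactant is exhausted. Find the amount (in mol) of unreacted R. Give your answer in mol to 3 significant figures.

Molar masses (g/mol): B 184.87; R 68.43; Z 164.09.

0.852 mol

n(B) = 290.0 / 184.87 = 1.569 mol
n(R) = 326.0 / 68.43 = 4.764 mol
n(Z) = 214.0 / 164.09 = 1.304 mol
n/ν → B: 1.569, R: 1.588, Z: 1.304; Z is limiting.
R consumed = (3/1) × 1.304 = 3.912 mol
R remaining = 4.764 − 3.912 = 0.8520 mol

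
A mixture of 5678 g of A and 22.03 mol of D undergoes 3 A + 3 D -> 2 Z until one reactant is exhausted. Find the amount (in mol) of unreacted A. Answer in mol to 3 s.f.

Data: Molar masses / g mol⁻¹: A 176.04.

10.2 mol

n(A) = 5678 / 176.04 = 32.25 mol
n(D) = 22.03 mol
n/ν for A = 32.25/3 = 10.75
n/ν for D = 22.03/3 = 7.343
Smallest n/ν is D → limiting reagent.
A consumed = (3/3) × 22.03 = 22.03 mol
A remaining = 32.25 − 22.03 = 10.22 mol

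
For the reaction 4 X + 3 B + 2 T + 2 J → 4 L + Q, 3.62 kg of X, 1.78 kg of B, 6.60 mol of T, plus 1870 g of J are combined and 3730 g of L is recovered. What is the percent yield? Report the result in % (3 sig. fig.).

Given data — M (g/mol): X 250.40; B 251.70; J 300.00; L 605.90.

65.3 %

n(X) = 3.620×1000 / 250.40 = 14.46 mol
n(B) = 1.780×1000 / 251.70 = 7.072 mol
n(T) = 6.600 mol
n(J) = 1870 / 300.00 = 6.233 mol
n/ν → X: 3.615, B: 2.357, T: 3.300, J: 3.117; B is limiting.
theoretical n(L) = (4/3) × 7.072 = 9.429 mol → 5713 g
% yield = 3730 / 5713 × 100 = 65.29 %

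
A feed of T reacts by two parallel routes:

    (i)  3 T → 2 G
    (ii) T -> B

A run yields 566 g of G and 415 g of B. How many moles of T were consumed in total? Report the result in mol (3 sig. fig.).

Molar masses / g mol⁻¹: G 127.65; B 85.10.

11.5 mol

n(G) = 566 / 127.65 = 4.434 mol
n(B) = 415 / 85.10 = 4.877 mol
n(T) via (i) = (3/2)×4.434 = 6.651 mol
n(T) via (ii) = (1/1)×4.877 = 4.877 mol
total n(T) = 6.651 + 4.877 = 11.53 mol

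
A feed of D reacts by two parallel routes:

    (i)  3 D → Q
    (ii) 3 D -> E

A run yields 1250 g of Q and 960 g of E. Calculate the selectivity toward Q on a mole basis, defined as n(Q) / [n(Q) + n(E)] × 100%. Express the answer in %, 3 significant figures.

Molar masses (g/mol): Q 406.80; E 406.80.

n(Q) = 1250 / 406.80 = 3.073 mol
n(E) = 960 / 406.80 = 2.360 mol
selectivity = 3.073/(3.073+2.360) × 100 = 56.56 %

56.6 %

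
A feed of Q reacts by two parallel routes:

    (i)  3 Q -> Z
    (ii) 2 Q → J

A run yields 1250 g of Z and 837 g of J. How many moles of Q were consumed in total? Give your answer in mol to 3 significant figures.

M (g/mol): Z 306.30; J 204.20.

20.4 mol

n(Z) = 1250 / 306.30 = 4.081 mol
n(J) = 837 / 204.20 = 4.099 mol
n(Q) via (i) = (3/1)×4.081 = 12.24 mol
n(Q) via (ii) = (2/1)×4.099 = 8.198 mol
total n(Q) = 12.24 + 8.198 = 20.44 mol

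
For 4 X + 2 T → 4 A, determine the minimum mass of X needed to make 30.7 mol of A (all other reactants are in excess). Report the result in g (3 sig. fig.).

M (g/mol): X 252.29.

n(A) = 30.70 mol
n(X) = (4/4) × 30.70 = 30.70 mol
mass = 30.70 × 252.29 = 7745 g

7750 g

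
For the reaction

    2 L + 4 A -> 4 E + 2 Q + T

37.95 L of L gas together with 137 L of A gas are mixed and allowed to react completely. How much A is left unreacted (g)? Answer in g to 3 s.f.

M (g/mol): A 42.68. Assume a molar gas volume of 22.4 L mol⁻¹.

116 g

n(L) = 37.95 / 22.4 = 1.694 mol
n(A) = 137.0 / 22.4 = 6.116 mol
n/ν → L: 0.8470, A: 1.529; L is limiting.
A consumed = (4/2) × 1.694 = 3.388 mol
A remaining = 6.116 − 3.388 = 2.728 mol
mass = 2.728 × 42.68 = 116.4 g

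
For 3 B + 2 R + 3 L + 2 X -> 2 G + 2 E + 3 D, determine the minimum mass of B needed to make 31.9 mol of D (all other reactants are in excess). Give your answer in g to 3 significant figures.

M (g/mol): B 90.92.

n(D) = 31.90 mol
n(B) = (3/3) × 31.90 = 31.90 mol
mass = 31.90 × 90.92 = 2900 g

2900 g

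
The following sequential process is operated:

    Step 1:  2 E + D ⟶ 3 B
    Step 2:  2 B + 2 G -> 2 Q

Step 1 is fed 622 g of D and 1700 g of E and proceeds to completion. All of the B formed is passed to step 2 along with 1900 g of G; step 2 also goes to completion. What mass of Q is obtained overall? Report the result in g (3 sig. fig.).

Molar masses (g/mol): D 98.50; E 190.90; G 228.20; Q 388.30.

3230 g

Step 1:
n(D) = 622.0 / 98.50 = 6.315 mol
n(E) = 1700 / 190.90 = 8.905 mol
n/ν for D = 6.315/1 = 6.315
n/ν for E = 8.905/2 = 4.453
Smallest n/ν is E → limiting reagent.
n(B) produced = (3/2) × 8.905 = 13.36 mol
Step 2:
n(B) available = 13.36 mol
n(G) = 1900 / 228.20 = 8.326 mol
n/ν for B = 13.36/2 = 6.680
n/ν for G = 8.326/2 = 4.163
Smallest n/ν is G → limiting reagent.
n(Q) = (2/2) × 8.326 = 8.326 mol
mass = 8.326 × 388.30 = 3233 g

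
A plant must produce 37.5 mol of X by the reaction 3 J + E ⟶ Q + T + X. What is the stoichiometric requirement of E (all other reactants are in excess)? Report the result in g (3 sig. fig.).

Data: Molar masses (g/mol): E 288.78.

10800 g

n(X) = 37.50 mol
n(E) = (1/1) × 37.50 = 37.50 mol
mass = 37.50 × 288.78 = 10830 g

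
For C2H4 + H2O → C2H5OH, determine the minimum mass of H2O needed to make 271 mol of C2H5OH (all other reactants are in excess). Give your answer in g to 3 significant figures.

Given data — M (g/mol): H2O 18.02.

4880 g

n(C2H5OH) = 271.0 mol
n(H2O) = (1/1) × 271.0 = 271.0 mol
mass = 271.0 × 18.02 = 4883 g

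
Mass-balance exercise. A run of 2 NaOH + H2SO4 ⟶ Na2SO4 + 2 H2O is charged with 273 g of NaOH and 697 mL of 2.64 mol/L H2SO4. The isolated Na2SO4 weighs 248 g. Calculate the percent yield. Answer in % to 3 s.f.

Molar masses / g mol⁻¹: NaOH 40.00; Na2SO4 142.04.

n(NaOH) = 273.0 / 40.00 = 6.825 mol
n(H2SO4) = 2.64 × 697.0/1000 = 1.840 mol
n/ν → NaOH: 3.413, H2SO4: 1.840; H2SO4 is limiting.
theoretical n(Na2SO4) = (1/1) × 1.840 = 1.840 mol → 261.4 g
% yield = 248 / 261.4 × 100 = 94.87 %

94.9 %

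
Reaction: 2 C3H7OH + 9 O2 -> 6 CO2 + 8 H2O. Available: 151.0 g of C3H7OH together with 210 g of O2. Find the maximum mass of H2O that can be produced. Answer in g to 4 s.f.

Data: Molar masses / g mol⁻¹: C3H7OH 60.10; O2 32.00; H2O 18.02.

105.1 g

n(C3H7OH) = 151.0 / 60.10 = 2.512 mol
n(O2) = 210.0 / 32.00 = 6.563 mol
n/ν for C3H7OH = 2.512/2 = 1.256
n/ν for O2 = 6.563/9 = 0.7292
Smallest n/ν is O2 → limiting reagent.
n(H2O) = (8/9) × 6.563 = 5.834 mol
mass = 5.834 × 18.02 = 105.1 g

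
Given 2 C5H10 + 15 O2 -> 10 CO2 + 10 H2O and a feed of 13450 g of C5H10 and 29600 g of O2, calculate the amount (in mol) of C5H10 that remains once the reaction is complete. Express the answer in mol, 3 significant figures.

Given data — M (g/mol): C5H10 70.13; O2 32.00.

68.5 mol

n(C5H10) = 13450 / 70.13 = 191.8 mol
n(O2) = 29600 / 32.00 = 925.0 mol
n/ν → C5H10: 95.90, O2: 61.67; O2 is limiting.
C5H10 consumed = (2/15) × 925.0 = 123.3 mol
C5H10 remaining = 191.8 − 123.3 = 68.50 mol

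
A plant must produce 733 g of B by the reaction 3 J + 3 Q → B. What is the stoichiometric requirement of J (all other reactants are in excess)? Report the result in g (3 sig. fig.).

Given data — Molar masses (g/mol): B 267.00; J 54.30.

447 g

n(B) = 733 / 267.00 = 2.745 mol
n(J) = (3/1) × 2.745 = 8.235 mol
mass = 8.235 × 54.30 = 447.2 g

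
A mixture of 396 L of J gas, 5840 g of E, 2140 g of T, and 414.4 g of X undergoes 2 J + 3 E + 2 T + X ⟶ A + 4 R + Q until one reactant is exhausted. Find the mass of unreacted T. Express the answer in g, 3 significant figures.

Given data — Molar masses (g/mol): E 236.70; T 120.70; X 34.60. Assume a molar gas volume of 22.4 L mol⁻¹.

155 g

n(J) = 396.0 / 22.4 = 17.68 mol
n(E) = 5840 / 236.70 = 24.67 mol
n(T) = 2140 / 120.70 = 17.73 mol
n(X) = 414.4 / 34.60 = 11.98 mol
n/ν → J: 8.840, E: 8.223, T: 8.865, X: 11.98; E is limiting.
T consumed = (2/3) × 24.67 = 16.45 mol
T remaining = 17.73 − 16.45 = 1.280 mol
mass = 1.280 × 120.70 = 154.5 g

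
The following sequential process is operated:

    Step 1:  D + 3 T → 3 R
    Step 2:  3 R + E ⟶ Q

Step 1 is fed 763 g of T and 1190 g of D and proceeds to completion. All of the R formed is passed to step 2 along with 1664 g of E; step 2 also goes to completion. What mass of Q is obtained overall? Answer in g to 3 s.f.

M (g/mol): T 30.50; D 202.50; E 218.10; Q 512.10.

Step 1:
n(T) = 763.0 / 30.50 = 25.02 mol
n(D) = 1190 / 202.50 = 5.877 mol
n/ν for T = 25.02/3 = 8.340
n/ν for D = 5.877/1 = 5.877
Smallest n/ν is D → limiting reagent.
n(R) produced = (3/1) × 5.877 = 17.63 mol
Step 2:
n(R) available = 17.63 mol
n(E) = 1664 / 218.10 = 7.630 mol
n/ν for R = 17.63/3 = 5.877
n/ν for E = 7.630/1 = 7.630
Smallest n/ν is R → limiting reagent.
n(Q) = (1/3) × 17.63 = 5.877 mol
mass = 5.877 × 512.10 = 3010 g

3010 g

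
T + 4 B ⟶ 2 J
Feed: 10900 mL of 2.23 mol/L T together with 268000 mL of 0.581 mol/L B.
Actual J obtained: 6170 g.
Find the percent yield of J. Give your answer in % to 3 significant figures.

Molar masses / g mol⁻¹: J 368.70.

n(T) = 2.23 × 10900/1000 = 24.31 mol
n(B) = 0.581 × 268000/1000 = 155.7 mol
n/ν for T = 24.31/1 = 24.31
n/ν for B = 155.7/4 = 38.93
Smallest n/ν is T → limiting reagent.
theoretical n(J) = (2/1) × 24.31 = 48.62 mol → 17930 g
% yield = 6170 / 17930 × 100 = 34.41 %

34.4 %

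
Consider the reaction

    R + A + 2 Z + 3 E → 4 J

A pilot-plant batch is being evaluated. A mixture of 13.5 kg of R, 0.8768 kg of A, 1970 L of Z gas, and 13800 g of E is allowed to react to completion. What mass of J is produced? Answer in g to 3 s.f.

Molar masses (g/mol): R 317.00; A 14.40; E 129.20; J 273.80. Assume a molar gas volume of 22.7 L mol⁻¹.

39000 g

n(R) = 13.50×1000 / 317.00 = 42.59 mol
n(A) = 0.8768×1000 / 14.40 = 60.89 mol
n(Z) = 1970 / 22.7 = 86.78 mol
n(E) = 13800 / 129.20 = 106.8 mol
n/ν for R = 42.59/1 = 42.59
n/ν for A = 60.89/1 = 60.89
n/ν for Z = 86.78/2 = 43.39
n/ν for E = 106.8/3 = 35.60
Smallest n/ν is E → limiting reagent.
n(J) = (4/3) × 106.8 = 142.4 mol
mass = 142.4 × 273.80 = 38990 g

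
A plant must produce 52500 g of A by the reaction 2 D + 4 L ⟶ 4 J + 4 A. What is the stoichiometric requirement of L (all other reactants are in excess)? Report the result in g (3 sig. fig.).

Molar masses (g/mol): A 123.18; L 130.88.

n(A) = 52500 / 123.18 = 426.2 mol
n(L) = (4/4) × 426.2 = 426.2 mol
mass = 426.2 × 130.88 = 55780 g

55800 g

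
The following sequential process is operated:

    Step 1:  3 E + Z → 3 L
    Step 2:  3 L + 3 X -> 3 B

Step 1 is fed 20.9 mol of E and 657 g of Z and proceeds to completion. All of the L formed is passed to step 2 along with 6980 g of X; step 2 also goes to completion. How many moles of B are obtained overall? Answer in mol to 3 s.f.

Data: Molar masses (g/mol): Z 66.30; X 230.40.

20.9 mol

Step 1:
n(E) = 20.90 mol
n(Z) = 657.0 / 66.30 = 9.910 mol
n/ν for E = 20.90/3 = 6.967
n/ν for Z = 9.910/1 = 9.910
Smallest n/ν is E → limiting reagent.
n(L) produced = (3/3) × 20.90 = 20.90 mol
Step 2:
n(L) available = 20.90 mol
n(X) = 6980 / 230.40 = 30.30 mol
n/ν for L = 20.90/3 = 6.967
n/ν for X = 30.30/3 = 10.10
Smallest n/ν is L → limiting reagent.
n(B) = (3/3) × 20.90 = 20.90 mol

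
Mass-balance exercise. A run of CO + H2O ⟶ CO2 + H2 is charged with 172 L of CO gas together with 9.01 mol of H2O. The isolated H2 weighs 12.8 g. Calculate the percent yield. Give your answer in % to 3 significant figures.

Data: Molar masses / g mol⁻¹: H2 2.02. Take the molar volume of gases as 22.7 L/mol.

n(CO) = 172.0 / 22.7 = 7.577 mol
n(H2O) = 9.010 mol
n/ν for CO = 7.577/1 = 7.577
n/ν for H2O = 9.010/1 = 9.010
Smallest n/ν is CO → limiting reagent.
theoretical n(H2) = (1/1) × 7.577 = 7.577 mol → 15.31 g
% yield = 12.8 / 15.31 × 100 = 83.61 %

83.6 %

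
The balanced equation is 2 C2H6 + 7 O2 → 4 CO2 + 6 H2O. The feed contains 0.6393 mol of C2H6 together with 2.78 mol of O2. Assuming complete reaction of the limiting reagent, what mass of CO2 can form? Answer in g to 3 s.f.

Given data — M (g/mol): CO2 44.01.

n(C2H6) = 0.6393 mol
n(O2) = 2.780 mol
n/ν for C2H6 = 0.6393/2 = 0.3197
n/ν for O2 = 2.780/7 = 0.3971
Smallest n/ν is C2H6 → limiting reagent.
n(CO2) = (4/2) × 0.6393 = 1.279 mol
mass = 1.279 × 44.01 = 56.29 g

56.3 g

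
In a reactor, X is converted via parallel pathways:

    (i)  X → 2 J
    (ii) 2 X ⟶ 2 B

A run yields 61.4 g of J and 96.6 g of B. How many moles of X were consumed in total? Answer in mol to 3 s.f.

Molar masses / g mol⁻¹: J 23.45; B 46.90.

3.37 mol

n(J) = 61.4 / 23.45 = 2.618 mol
n(B) = 96.6 / 46.90 = 2.060 mol
n(X) via (i) = (1/2)×2.618 = 1.309 mol
n(X) via (ii) = (2/2)×2.060 = 2.060 mol
total n(X) = 1.309 + 2.060 = 3.369 mol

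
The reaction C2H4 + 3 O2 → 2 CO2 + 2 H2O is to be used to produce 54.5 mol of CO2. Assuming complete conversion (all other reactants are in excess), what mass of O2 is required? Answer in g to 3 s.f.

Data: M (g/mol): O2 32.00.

n(CO2) = 54.50 mol
n(O2) = (3/2) × 54.50 = 81.75 mol
mass = 81.75 × 32.00 = 2616 g

2620 g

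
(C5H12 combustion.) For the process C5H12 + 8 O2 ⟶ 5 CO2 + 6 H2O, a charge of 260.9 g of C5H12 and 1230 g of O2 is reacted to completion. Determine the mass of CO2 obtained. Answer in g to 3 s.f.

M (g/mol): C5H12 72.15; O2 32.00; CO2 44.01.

796 g

n(C5H12) = 260.9 / 72.15 = 3.616 mol
n(O2) = 1230 / 32.00 = 38.44 mol
n/ν → C5H12: 3.616, O2: 4.805; C5H12 is limiting.
n(CO2) = (5/1) × 3.616 = 18.08 mol
mass = 18.08 × 44.01 = 795.7 g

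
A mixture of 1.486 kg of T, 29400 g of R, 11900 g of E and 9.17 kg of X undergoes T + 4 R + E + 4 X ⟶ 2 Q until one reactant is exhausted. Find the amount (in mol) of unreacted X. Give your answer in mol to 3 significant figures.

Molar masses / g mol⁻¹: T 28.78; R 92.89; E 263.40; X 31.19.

113 mol

n(T) = 1.486×1000 / 28.78 = 51.63 mol
n(R) = 29400 / 92.89 = 316.5 mol
n(E) = 11900 / 263.40 = 45.18 mol
n(X) = 9.170×1000 / 31.19 = 294.0 mol
n/ν for T = 51.63/1 = 51.63
n/ν for R = 316.5/4 = 79.13
n/ν for E = 45.18/1 = 45.18
n/ν for X = 294.0/4 = 73.50
Smallest n/ν is E → limiting reagent.
X consumed = (4/1) × 45.18 = 180.7 mol
X remaining = 294.0 − 180.7 = 113.3 mol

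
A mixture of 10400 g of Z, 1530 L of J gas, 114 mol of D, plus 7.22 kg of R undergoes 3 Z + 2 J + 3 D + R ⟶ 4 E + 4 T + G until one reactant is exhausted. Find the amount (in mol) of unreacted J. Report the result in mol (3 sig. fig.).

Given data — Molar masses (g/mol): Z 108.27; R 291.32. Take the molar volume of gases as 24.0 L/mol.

n(Z) = 10400 / 108.27 = 96.06 mol
n(J) = 1530 / 24.0 = 63.75 mol
n(D) = 114.0 mol
n(R) = 7.220×1000 / 291.32 = 24.78 mol
n/ν for Z = 96.06/3 = 32.02
n/ν for J = 63.75/2 = 31.88
n/ν for D = 114.0/3 = 38.00
n/ν for R = 24.78/1 = 24.78
Smallest n/ν is R → limiting reagent.
J consumed = (2/1) × 24.78 = 49.56 mol
J remaining = 63.75 − 49.56 = 14.19 mol

14.2 mol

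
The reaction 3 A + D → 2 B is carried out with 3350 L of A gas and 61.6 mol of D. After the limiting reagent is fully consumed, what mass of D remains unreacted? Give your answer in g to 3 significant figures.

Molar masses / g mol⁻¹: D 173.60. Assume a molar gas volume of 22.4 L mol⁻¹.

2040 g

n(A) = 3350 / 22.4 = 149.6 mol
n(D) = 61.60 mol
n/ν for A = 149.6/3 = 49.87
n/ν for D = 61.60/1 = 61.60
Smallest n/ν is A → limiting reagent.
D consumed = (1/3) × 149.6 = 49.87 mol
D remaining = 61.60 − 49.87 = 11.73 mol
mass = 11.73 × 173.60 = 2036 g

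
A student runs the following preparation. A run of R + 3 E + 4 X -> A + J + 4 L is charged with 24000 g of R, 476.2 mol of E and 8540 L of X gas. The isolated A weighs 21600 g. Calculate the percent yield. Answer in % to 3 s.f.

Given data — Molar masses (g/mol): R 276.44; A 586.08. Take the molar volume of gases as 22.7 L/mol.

42.5 %

n(R) = 24000 / 276.44 = 86.82 mol
n(E) = 476.2 mol
n(X) = 8540 / 22.7 = 376.2 mol
n/ν for R = 86.82/1 = 86.82
n/ν for E = 476.2/3 = 158.7
n/ν for X = 376.2/4 = 94.05
Smallest n/ν is R → limiting reagent.
theoretical n(A) = (1/1) × 86.82 = 86.82 mol → 50880 g
% yield = 21600 / 50880 × 100 = 42.45 %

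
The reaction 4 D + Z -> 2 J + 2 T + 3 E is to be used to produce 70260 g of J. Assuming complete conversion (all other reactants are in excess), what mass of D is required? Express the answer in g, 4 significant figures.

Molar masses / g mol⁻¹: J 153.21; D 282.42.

259000 g

n(J) = 70260 / 153.21 = 458.6 mol
n(D) = (4/2) × 458.6 = 917.2 mol
mass = 917.2 × 282.42 = 259000 g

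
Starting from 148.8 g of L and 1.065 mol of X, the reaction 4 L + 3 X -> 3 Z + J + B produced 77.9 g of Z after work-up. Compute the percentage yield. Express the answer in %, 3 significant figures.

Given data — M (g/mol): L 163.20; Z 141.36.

80.6 %

n(L) = 148.8 / 163.20 = 0.9118 mol
n(X) = 1.065 mol
n/ν for L = 0.9118/4 = 0.2280
n/ν for X = 1.065/3 = 0.3550
Smallest n/ν is L → limiting reagent.
theoretical n(Z) = (3/4) × 0.9118 = 0.6839 mol → 96.68 g
% yield = 77.9 / 96.68 × 100 = 80.58 %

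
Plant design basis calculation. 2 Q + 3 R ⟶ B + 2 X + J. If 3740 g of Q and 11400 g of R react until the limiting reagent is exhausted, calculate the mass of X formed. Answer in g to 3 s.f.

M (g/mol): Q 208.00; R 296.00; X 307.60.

n(Q) = 3740 / 208.00 = 17.98 mol
n(R) = 11400 / 296.00 = 38.51 mol
n/ν for Q = 17.98/2 = 8.990
n/ν for R = 38.51/3 = 12.84
Smallest n/ν is Q → limiting reagent.
n(X) = (2/2) × 17.98 = 17.98 mol
mass = 17.98 × 307.60 = 5531 g

5530 g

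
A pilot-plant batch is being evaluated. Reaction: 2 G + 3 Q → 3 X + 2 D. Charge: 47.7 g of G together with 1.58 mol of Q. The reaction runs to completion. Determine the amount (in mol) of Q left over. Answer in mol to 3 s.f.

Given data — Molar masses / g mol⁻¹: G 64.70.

n(G) = 47.70 / 64.70 = 0.7372 mol
n(Q) = 1.580 mol
n/ν for G = 0.7372/2 = 0.3686
n/ν for Q = 1.580/3 = 0.5267
Smallest n/ν is G → limiting reagent.
Q consumed = (3/2) × 0.7372 = 1.106 mol
Q remaining = 1.580 − 1.106 = 0.4740 mol

0.474 mol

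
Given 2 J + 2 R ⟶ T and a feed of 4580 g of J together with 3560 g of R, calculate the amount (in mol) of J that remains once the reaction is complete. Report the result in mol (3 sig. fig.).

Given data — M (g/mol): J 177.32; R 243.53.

11.2 mol

n(J) = 4580 / 177.32 = 25.83 mol
n(R) = 3560 / 243.53 = 14.62 mol
n/ν for J = 25.83/2 = 12.92
n/ν for R = 14.62/2 = 7.310
Smallest n/ν is R → limiting reagent.
J consumed = (2/2) × 14.62 = 14.62 mol
J remaining = 25.83 − 14.62 = 11.21 mol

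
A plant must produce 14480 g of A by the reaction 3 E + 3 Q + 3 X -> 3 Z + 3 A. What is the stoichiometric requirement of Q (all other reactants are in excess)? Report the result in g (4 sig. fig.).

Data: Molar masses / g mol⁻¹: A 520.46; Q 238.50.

n(A) = 14480 / 520.46 = 27.82 mol
n(Q) = (3/3) × 27.82 = 27.82 mol
mass = 27.82 × 238.50 = 6635 g

6635 g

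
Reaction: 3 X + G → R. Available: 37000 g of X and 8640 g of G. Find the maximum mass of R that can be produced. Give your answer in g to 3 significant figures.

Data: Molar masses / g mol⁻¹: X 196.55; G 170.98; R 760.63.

38400 g

n(X) = 37000 / 196.55 = 188.2 mol
n(G) = 8640 / 170.98 = 50.53 mol
n/ν for X = 188.2/3 = 62.73
n/ν for G = 50.53/1 = 50.53
Smallest n/ν is G → limiting reagent.
n(R) = (1/1) × 50.53 = 50.53 mol
mass = 50.53 × 760.63 = 38430 g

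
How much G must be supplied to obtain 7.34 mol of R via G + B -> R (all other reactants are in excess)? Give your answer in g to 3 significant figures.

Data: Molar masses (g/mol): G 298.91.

2190 g

n(R) = 7.340 mol
n(G) = (1/1) × 7.340 = 7.340 mol
mass = 7.340 × 298.91 = 2194 g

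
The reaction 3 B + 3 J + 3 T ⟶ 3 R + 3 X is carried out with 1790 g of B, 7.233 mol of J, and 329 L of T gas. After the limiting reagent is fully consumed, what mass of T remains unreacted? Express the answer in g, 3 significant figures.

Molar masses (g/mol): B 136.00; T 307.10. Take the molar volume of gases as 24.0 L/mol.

1990 g

n(B) = 1790 / 136.00 = 13.16 mol
n(J) = 7.233 mol
n(T) = 329.0 / 24.0 = 13.71 mol
n/ν → B: 4.387, J: 2.411, T: 4.570; J is limiting.
T consumed = (3/3) × 7.233 = 7.233 mol
T remaining = 13.71 − 7.233 = 6.477 mol
mass = 6.477 × 307.10 = 1989 g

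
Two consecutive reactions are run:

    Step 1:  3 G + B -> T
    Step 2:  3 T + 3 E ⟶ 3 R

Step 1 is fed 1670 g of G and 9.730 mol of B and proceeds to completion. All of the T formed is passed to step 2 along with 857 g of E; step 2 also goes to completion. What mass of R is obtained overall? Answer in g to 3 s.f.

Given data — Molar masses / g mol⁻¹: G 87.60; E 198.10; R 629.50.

Step 1:
n(G) = 1670 / 87.60 = 19.06 mol
n(B) = 9.730 mol
n/ν for G = 19.06/3 = 6.353
n/ν for B = 9.730/1 = 9.730
Smallest n/ν is G → limiting reagent.
n(T) produced = (1/3) × 19.06 = 6.353 mol
Step 2:
n(T) available = 6.353 mol
n(E) = 857.0 / 198.10 = 4.326 mol
n/ν for T = 6.353/3 = 2.118
n/ν for E = 4.326/3 = 1.442
Smallest n/ν is E → limiting reagent.
n(R) = (3/3) × 4.326 = 4.326 mol
mass = 4.326 × 629.50 = 2723 g

2720 g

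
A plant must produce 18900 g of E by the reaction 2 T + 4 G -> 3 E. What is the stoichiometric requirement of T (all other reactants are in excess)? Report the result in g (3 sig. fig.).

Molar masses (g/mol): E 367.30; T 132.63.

4550 g

n(E) = 18900 / 367.30 = 51.46 mol
n(T) = (2/3) × 51.46 = 34.31 mol
mass = 34.31 × 132.63 = 4551 g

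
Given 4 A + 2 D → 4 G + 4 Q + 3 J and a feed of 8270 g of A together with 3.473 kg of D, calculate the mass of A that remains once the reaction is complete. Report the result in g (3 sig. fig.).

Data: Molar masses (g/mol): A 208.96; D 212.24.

1430 g

n(A) = 8270 / 208.96 = 39.58 mol
n(D) = 3.473×1000 / 212.24 = 16.36 mol
n/ν → A: 9.895, D: 8.180; D is limiting.
A consumed = (4/2) × 16.36 = 32.72 mol
A remaining = 39.58 − 32.72 = 6.860 mol
mass = 6.860 × 208.96 = 1433 g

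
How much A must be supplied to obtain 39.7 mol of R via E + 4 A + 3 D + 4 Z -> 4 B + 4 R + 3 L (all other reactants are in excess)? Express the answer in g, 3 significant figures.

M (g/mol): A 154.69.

6140 g

n(R) = 39.70 mol
n(A) = (4/4) × 39.70 = 39.70 mol
mass = 39.70 × 154.69 = 6141 g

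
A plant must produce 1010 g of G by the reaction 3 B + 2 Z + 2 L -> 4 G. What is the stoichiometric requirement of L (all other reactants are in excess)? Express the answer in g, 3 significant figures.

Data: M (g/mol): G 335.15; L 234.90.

n(G) = 1010 / 335.15 = 3.014 mol
n(L) = (2/4) × 3.014 = 1.507 mol
mass = 1.507 × 234.90 = 354.0 g

354 g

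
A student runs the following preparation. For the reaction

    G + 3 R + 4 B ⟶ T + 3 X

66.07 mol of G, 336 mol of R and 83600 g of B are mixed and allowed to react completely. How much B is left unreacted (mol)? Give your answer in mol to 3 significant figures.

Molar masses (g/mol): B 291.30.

22.7 mol

n(G) = 66.07 mol
n(R) = 336.0 mol
n(B) = 83600 / 291.30 = 287.0 mol
n/ν for G = 66.07/1 = 66.07
n/ν for R = 336.0/3 = 112.0
n/ν for B = 287.0/4 = 71.75
Smallest n/ν is G → limiting reagent.
B consumed = (4/1) × 66.07 = 264.3 mol
B remaining = 287.0 − 264.3 = 22.70 mol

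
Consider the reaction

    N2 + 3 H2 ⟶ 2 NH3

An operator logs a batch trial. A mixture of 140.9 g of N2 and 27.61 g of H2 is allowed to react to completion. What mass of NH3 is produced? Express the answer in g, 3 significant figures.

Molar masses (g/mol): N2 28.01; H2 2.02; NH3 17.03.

155 g

n(N2) = 140.9 / 28.01 = 5.030 mol
n(H2) = 27.61 / 2.02 = 13.67 mol
n/ν for N2 = 5.030/1 = 5.030
n/ν for H2 = 13.67/3 = 4.557
Smallest n/ν is H2 → limiting reagent.
n(NH3) = (2/3) × 13.67 = 9.113 mol
mass = 9.113 × 17.03 = 155.2 g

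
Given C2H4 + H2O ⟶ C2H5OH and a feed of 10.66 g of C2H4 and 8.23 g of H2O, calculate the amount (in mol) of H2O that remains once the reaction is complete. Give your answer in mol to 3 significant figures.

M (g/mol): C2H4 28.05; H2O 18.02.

0.0767 mol

n(C2H4) = 10.66 / 28.05 = 0.3800 mol
n(H2O) = 8.230 / 18.02 = 0.4567 mol
n/ν → C2H4: 0.3800, H2O: 0.4567; C2H4 is limiting.
H2O consumed = (1/1) × 0.3800 = 0.3800 mol
H2O remaining = 0.4567 − 0.3800 = 0.07670 mol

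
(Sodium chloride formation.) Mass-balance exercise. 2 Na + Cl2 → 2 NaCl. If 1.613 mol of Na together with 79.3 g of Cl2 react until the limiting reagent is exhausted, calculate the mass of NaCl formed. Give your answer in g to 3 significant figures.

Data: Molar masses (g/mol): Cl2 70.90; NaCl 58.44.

94.3 g

n(Na) = 1.613 mol
n(Cl2) = 79.30 / 70.90 = 1.118 mol
n/ν for Na = 1.613/2 = 0.8065
n/ν for Cl2 = 1.118/1 = 1.118
Smallest n/ν is Na → limiting reagent.
n(NaCl) = (2/2) × 1.613 = 1.613 mol
mass = 1.613 × 58.44 = 94.26 g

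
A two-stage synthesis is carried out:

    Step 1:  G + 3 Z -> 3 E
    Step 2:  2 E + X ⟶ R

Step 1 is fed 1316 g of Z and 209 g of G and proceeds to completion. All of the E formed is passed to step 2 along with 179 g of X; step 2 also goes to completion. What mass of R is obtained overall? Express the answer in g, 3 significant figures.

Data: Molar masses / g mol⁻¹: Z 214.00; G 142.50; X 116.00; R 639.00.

Step 1:
n(Z) = 1316 / 214.00 = 6.150 mol
n(G) = 209.0 / 142.50 = 1.467 mol
n/ν for Z = 6.150/3 = 2.050
n/ν for G = 1.467/1 = 1.467
Smallest n/ν is G → limiting reagent.
n(E) produced = (3/1) × 1.467 = 4.401 mol
Step 2:
n(E) available = 4.401 mol
n(X) = 179.0 / 116.00 = 1.543 mol
n/ν for E = 4.401/2 = 2.201
n/ν for X = 1.543/1 = 1.543
Smallest n/ν is X → limiting reagent.
n(R) = (1/1) × 1.543 = 1.543 mol
mass = 1.543 × 639.00 = 986.0 g

986 g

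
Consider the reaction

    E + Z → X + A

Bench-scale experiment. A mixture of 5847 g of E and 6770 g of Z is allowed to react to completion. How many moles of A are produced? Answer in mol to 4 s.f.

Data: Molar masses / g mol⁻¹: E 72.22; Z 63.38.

n(E) = 5847 / 72.22 = 80.96 mol
n(Z) = 6770 / 63.38 = 106.8 mol
n/ν for E = 80.96/1 = 80.96
n/ν for Z = 106.8/1 = 106.8
Smallest n/ν is E → limiting reagent.
n(A) = (1/1) × 80.96 = 80.96 mol

80.96 mol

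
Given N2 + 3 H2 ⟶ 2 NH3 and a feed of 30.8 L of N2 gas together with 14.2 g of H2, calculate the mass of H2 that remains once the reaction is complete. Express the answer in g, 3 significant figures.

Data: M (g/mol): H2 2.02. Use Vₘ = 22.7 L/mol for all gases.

n(N2) = 30.80 / 22.7 = 1.357 mol
n(H2) = 14.20 / 2.02 = 7.030 mol
n/ν for N2 = 1.357/1 = 1.357
n/ν for H2 = 7.030/3 = 2.343
Smallest n/ν is N2 → limiting reagent.
H2 consumed = (3/1) × 1.357 = 4.071 mol
H2 remaining = 7.030 − 4.071 = 2.959 mol
mass = 2.959 × 2.02 = 5.977 g

5.98 g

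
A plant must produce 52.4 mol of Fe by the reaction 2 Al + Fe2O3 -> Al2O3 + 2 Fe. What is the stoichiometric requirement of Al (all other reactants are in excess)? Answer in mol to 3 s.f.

52.4 mol

n(Fe) = 52.40 mol
n(Al) = (2/2) × 52.40 = 52.40 mol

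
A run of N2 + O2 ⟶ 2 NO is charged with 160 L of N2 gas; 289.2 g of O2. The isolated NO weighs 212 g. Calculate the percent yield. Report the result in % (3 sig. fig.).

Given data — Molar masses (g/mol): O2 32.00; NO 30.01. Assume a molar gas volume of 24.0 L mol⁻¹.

n(N2) = 160.0 / 24.0 = 6.667 mol
n(O2) = 289.2 / 32.00 = 9.038 mol
n/ν for N2 = 6.667/1 = 6.667
n/ν for O2 = 9.038/1 = 9.038
Smallest n/ν is N2 → limiting reagent.
theoretical n(NO) = (2/1) × 6.667 = 13.33 mol → 400.0 g
% yield = 212 / 400.0 × 100 = 53.00 %

53.0 %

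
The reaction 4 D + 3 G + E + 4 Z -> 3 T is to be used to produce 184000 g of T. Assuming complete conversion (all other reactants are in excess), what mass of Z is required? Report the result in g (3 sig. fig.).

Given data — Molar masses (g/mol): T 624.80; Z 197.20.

77400 g

n(T) = 184000 / 624.80 = 294.5 mol
n(Z) = (4/3) × 294.5 = 392.7 mol
mass = 392.7 × 197.20 = 77440 g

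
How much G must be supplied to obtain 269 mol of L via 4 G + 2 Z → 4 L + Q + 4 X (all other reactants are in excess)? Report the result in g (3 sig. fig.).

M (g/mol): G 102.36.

27500 g

n(L) = 269.0 mol
n(G) = (4/4) × 269.0 = 269.0 mol
mass = 269.0 × 102.36 = 27530 g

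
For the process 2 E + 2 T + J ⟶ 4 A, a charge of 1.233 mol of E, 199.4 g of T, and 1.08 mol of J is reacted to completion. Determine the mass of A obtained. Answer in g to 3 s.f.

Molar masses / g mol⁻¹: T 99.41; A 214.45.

529 g

n(E) = 1.233 mol
n(T) = 199.4 / 99.41 = 2.006 mol
n(J) = 1.080 mol
n/ν for E = 1.233/2 = 0.6165
n/ν for T = 2.006/2 = 1.003
n/ν for J = 1.080/1 = 1.080
Smallest n/ν is E → limiting reagent.
n(A) = (4/2) × 1.233 = 2.466 mol
mass = 2.466 × 214.45 = 528.8 g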